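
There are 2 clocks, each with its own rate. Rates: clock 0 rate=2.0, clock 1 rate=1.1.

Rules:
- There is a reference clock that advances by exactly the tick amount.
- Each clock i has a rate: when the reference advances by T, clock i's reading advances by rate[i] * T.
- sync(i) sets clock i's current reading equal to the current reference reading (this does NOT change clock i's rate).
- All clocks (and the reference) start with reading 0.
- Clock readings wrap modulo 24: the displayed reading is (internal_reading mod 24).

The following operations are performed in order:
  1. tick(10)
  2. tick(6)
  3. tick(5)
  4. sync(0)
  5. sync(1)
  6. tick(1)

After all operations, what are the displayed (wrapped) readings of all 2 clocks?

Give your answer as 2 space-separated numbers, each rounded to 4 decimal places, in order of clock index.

After op 1 tick(10): ref=10.0000 raw=[20.0000 11.0000]
After op 2 tick(6): ref=16.0000 raw=[32.0000 17.6000]
After op 3 tick(5): ref=21.0000 raw=[42.0000 23.1000]
After op 4 sync(0): ref=21.0000 raw=[21.0000 23.1000]
After op 5 sync(1): ref=21.0000 raw=[21.0000 21.0000]
After op 6 tick(1): ref=22.0000 raw=[23.0000 22.1000]
Wrap final raw readings (mod 24): 23.0000 mod 24 = 23.0000; 22.1000 mod 24 = 22.1000

Answer: 23.0000 22.1000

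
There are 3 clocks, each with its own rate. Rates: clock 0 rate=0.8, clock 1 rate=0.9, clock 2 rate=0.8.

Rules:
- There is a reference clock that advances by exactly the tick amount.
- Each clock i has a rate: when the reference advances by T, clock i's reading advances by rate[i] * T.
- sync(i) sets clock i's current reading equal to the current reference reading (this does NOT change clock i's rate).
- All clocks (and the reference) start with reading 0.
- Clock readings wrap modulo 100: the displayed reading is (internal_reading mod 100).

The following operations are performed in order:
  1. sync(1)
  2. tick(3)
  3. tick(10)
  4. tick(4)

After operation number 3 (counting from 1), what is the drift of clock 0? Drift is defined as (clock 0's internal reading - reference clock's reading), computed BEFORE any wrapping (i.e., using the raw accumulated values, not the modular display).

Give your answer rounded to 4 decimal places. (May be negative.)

After op 1 sync(1): ref=0.0000 raw=[0.0000 0.0000 0.0000]
After op 2 tick(3): ref=3.0000 raw=[2.4000 2.7000 2.4000]
After op 3 tick(10): ref=13.0000 raw=[10.4000 11.7000 10.4000]
Drift of clock 0 after op 3: 10.4000 - 13.0000 = -2.6000

Answer: -2.6000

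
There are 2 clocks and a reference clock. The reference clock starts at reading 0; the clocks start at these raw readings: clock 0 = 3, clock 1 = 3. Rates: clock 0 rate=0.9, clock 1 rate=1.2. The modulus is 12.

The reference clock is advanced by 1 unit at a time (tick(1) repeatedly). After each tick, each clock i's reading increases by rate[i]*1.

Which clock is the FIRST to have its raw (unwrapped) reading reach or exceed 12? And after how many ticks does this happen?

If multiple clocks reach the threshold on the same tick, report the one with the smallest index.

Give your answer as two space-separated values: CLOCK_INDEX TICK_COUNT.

Answer: 1 8

Derivation:
clock 0: start=3, rate=0.9, needs 12-3 = 9; ticks = ceil(9/0.9) = ceil(10.0000) = 10; reading at tick 10 = 3 + 0.9*10 = 12.0000
clock 1: start=3, rate=1.2, needs 12-3 = 9; ticks = ceil(9/1.2) = ceil(7.5000) = 8; reading at tick 8 = 3 + 1.2*8 = 12.6000
Minimum tick count = 8; winners = [1]; smallest index = 1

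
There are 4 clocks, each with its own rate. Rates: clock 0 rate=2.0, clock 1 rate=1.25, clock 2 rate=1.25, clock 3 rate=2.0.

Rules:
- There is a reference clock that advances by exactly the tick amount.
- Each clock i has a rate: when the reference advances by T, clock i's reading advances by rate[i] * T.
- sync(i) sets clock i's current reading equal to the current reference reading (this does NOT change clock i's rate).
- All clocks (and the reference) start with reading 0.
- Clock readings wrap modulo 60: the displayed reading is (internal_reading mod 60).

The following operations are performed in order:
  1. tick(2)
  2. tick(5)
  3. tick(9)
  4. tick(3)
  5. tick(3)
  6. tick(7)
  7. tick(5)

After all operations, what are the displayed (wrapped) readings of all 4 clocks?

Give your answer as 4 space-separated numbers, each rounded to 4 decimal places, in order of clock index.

Answer: 8.0000 42.5000 42.5000 8.0000

Derivation:
After op 1 tick(2): ref=2.0000 raw=[4.0000 2.5000 2.5000 4.0000]
After op 2 tick(5): ref=7.0000 raw=[14.0000 8.7500 8.7500 14.0000]
After op 3 tick(9): ref=16.0000 raw=[32.0000 20.0000 20.0000 32.0000]
After op 4 tick(3): ref=19.0000 raw=[38.0000 23.7500 23.7500 38.0000]
After op 5 tick(3): ref=22.0000 raw=[44.0000 27.5000 27.5000 44.0000]
After op 6 tick(7): ref=29.0000 raw=[58.0000 36.2500 36.2500 58.0000]
After op 7 tick(5): ref=34.0000 raw=[68.0000 42.5000 42.5000 68.0000]
Wrap final raw readings (mod 60): 68.0000 mod 60 = 8.0000; 42.5000 mod 60 = 42.5000; 42.5000 mod 60 = 42.5000; 68.0000 mod 60 = 8.0000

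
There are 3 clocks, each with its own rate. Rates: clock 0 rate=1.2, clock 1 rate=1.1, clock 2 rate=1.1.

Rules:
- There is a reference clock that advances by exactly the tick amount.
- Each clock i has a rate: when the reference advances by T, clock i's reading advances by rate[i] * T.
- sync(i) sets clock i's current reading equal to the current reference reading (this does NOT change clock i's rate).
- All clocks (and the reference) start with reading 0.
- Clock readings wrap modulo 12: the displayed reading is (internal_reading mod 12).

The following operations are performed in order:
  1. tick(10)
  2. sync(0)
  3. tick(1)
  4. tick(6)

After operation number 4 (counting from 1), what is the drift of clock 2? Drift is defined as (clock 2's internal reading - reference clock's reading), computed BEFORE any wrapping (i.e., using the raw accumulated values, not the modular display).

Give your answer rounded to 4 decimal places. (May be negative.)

Answer: 1.7000

Derivation:
After op 1 tick(10): ref=10.0000 raw=[12.0000 11.0000 11.0000]
After op 2 sync(0): ref=10.0000 raw=[10.0000 11.0000 11.0000]
After op 3 tick(1): ref=11.0000 raw=[11.2000 12.1000 12.1000]
After op 4 tick(6): ref=17.0000 raw=[18.4000 18.7000 18.7000]
Drift of clock 2 after op 4: 18.7000 - 17.0000 = 1.7000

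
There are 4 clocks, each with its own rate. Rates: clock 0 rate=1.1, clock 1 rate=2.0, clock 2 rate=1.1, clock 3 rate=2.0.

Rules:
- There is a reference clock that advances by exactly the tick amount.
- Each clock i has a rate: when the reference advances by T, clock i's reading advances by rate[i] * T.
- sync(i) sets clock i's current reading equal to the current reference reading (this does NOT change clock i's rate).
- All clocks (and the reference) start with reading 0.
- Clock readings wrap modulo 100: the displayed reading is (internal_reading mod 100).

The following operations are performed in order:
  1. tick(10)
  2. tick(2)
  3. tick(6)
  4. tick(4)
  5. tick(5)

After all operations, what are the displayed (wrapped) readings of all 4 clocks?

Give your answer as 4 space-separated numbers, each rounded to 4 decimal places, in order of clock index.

After op 1 tick(10): ref=10.0000 raw=[11.0000 20.0000 11.0000 20.0000]
After op 2 tick(2): ref=12.0000 raw=[13.2000 24.0000 13.2000 24.0000]
After op 3 tick(6): ref=18.0000 raw=[19.8000 36.0000 19.8000 36.0000]
After op 4 tick(4): ref=22.0000 raw=[24.2000 44.0000 24.2000 44.0000]
After op 5 tick(5): ref=27.0000 raw=[29.7000 54.0000 29.7000 54.0000]
Wrap final raw readings (mod 100): 29.7000 mod 100 = 29.7000; 54.0000 mod 100 = 54.0000; 29.7000 mod 100 = 29.7000; 54.0000 mod 100 = 54.0000

Answer: 29.7000 54.0000 29.7000 54.0000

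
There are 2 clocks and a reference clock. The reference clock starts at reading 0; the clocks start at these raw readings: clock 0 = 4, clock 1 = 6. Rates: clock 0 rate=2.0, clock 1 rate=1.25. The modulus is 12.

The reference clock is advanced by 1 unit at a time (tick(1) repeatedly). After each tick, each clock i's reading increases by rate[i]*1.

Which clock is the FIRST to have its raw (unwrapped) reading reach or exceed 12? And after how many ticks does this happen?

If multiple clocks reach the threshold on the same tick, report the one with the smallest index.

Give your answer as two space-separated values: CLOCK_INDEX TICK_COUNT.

Answer: 0 4

Derivation:
clock 0: start=4, rate=2.0, needs 12-4 = 8; ticks = ceil(8/2.0) = ceil(4.0000) = 4; reading at tick 4 = 4 + 2.0*4 = 12.0000
clock 1: start=6, rate=1.25, needs 12-6 = 6; ticks = ceil(6/1.25) = ceil(4.8000) = 5; reading at tick 5 = 6 + 1.25*5 = 12.2500
Minimum tick count = 4; winners = [0]; smallest index = 0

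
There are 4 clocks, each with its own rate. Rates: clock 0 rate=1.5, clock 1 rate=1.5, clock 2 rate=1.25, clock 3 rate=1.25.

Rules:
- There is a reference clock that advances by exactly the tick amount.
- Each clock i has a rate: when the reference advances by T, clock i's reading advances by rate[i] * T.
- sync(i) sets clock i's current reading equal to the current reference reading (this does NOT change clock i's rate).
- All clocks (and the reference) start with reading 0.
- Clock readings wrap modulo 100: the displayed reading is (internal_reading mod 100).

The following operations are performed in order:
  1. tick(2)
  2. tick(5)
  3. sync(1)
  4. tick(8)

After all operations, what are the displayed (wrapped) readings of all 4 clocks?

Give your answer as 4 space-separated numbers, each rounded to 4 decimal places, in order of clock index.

Answer: 22.5000 19.0000 18.7500 18.7500

Derivation:
After op 1 tick(2): ref=2.0000 raw=[3.0000 3.0000 2.5000 2.5000]
After op 2 tick(5): ref=7.0000 raw=[10.5000 10.5000 8.7500 8.7500]
After op 3 sync(1): ref=7.0000 raw=[10.5000 7.0000 8.7500 8.7500]
After op 4 tick(8): ref=15.0000 raw=[22.5000 19.0000 18.7500 18.7500]
Wrap final raw readings (mod 100): 22.5000 mod 100 = 22.5000; 19.0000 mod 100 = 19.0000; 18.7500 mod 100 = 18.7500; 18.7500 mod 100 = 18.7500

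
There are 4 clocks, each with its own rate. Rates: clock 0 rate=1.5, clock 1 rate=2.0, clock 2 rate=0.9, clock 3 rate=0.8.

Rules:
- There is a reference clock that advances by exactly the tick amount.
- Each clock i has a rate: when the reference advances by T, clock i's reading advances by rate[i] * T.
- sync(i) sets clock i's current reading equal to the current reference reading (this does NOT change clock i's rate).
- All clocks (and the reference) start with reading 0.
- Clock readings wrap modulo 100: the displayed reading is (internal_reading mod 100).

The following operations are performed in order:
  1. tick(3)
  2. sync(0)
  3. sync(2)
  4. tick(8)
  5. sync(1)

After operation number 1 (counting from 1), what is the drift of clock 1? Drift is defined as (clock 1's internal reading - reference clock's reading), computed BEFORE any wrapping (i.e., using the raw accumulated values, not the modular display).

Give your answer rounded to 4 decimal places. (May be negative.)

Answer: 3.0000

Derivation:
After op 1 tick(3): ref=3.0000 raw=[4.5000 6.0000 2.7000 2.4000]
Drift of clock 1 after op 1: 6.0000 - 3.0000 = 3.0000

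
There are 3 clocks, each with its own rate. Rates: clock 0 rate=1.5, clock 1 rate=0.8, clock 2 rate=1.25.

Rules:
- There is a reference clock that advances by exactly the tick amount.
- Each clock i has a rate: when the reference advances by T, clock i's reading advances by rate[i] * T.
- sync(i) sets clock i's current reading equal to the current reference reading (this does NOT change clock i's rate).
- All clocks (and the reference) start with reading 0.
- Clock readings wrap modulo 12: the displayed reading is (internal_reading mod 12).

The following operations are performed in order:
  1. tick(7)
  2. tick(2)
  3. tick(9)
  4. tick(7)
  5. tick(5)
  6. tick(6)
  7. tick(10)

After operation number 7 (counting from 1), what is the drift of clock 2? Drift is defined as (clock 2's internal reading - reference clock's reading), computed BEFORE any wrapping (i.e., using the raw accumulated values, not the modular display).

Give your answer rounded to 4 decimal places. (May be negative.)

After op 1 tick(7): ref=7.0000 raw=[10.5000 5.6000 8.7500]
After op 2 tick(2): ref=9.0000 raw=[13.5000 7.2000 11.2500]
After op 3 tick(9): ref=18.0000 raw=[27.0000 14.4000 22.5000]
After op 4 tick(7): ref=25.0000 raw=[37.5000 20.0000 31.2500]
After op 5 tick(5): ref=30.0000 raw=[45.0000 24.0000 37.5000]
After op 6 tick(6): ref=36.0000 raw=[54.0000 28.8000 45.0000]
After op 7 tick(10): ref=46.0000 raw=[69.0000 36.8000 57.5000]
Drift of clock 2 after op 7: 57.5000 - 46.0000 = 11.5000

Answer: 11.5000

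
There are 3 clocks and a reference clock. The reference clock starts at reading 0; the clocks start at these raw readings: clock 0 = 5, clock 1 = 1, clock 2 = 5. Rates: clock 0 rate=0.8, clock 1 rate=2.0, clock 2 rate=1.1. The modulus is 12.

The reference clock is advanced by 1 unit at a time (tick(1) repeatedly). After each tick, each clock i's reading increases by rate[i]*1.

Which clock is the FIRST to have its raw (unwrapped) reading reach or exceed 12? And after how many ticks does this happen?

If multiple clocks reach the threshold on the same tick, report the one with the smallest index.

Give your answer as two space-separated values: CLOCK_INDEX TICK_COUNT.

clock 0: start=5, rate=0.8, needs 12-5 = 7; ticks = ceil(7/0.8) = ceil(8.7500) = 9; reading at tick 9 = 5 + 0.8*9 = 12.2000
clock 1: start=1, rate=2.0, needs 12-1 = 11; ticks = ceil(11/2.0) = ceil(5.5000) = 6; reading at tick 6 = 1 + 2.0*6 = 13.0000
clock 2: start=5, rate=1.1, needs 12-5 = 7; ticks = ceil(7/1.1) = ceil(6.3636) = 7; reading at tick 7 = 5 + 1.1*7 = 12.7000
Minimum tick count = 6; winners = [1]; smallest index = 1

Answer: 1 6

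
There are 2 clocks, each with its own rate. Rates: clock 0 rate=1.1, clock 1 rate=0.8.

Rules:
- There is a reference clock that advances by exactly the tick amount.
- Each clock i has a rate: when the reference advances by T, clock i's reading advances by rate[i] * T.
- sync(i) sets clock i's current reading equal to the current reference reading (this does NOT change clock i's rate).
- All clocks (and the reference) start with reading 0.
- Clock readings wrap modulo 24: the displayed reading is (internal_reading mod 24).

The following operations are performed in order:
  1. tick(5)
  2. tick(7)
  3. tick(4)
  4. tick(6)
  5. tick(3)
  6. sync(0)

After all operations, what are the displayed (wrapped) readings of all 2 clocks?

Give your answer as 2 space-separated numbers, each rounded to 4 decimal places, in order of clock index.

After op 1 tick(5): ref=5.0000 raw=[5.5000 4.0000]
After op 2 tick(7): ref=12.0000 raw=[13.2000 9.6000]
After op 3 tick(4): ref=16.0000 raw=[17.6000 12.8000]
After op 4 tick(6): ref=22.0000 raw=[24.2000 17.6000]
After op 5 tick(3): ref=25.0000 raw=[27.5000 20.0000]
After op 6 sync(0): ref=25.0000 raw=[25.0000 20.0000]
Wrap final raw readings (mod 24): 25.0000 mod 24 = 1.0000; 20.0000 mod 24 = 20.0000

Answer: 1.0000 20.0000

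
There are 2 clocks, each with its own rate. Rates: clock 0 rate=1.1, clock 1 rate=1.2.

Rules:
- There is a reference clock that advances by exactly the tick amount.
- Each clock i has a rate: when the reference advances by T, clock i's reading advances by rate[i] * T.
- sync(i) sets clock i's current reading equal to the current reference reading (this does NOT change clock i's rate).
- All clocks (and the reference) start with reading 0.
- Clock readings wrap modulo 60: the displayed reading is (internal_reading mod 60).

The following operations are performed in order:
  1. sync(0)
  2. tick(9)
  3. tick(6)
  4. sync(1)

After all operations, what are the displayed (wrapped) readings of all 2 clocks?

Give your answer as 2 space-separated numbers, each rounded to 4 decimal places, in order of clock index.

After op 1 sync(0): ref=0.0000 raw=[0.0000 0.0000]
After op 2 tick(9): ref=9.0000 raw=[9.9000 10.8000]
After op 3 tick(6): ref=15.0000 raw=[16.5000 18.0000]
After op 4 sync(1): ref=15.0000 raw=[16.5000 15.0000]
Wrap final raw readings (mod 60): 16.5000 mod 60 = 16.5000; 15.0000 mod 60 = 15.0000

Answer: 16.5000 15.0000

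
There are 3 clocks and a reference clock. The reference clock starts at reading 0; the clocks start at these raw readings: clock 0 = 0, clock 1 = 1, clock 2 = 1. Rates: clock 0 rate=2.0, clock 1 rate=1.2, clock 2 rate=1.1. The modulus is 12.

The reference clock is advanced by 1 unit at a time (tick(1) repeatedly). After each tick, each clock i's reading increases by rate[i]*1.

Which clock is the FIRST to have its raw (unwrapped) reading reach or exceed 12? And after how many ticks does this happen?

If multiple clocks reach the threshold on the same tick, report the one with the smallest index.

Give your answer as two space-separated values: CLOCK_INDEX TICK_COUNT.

Answer: 0 6

Derivation:
clock 0: start=0, rate=2.0, needs 12-0 = 12; ticks = ceil(12/2.0) = ceil(6.0000) = 6; reading at tick 6 = 0 + 2.0*6 = 12.0000
clock 1: start=1, rate=1.2, needs 12-1 = 11; ticks = ceil(11/1.2) = ceil(9.1667) = 10; reading at tick 10 = 1 + 1.2*10 = 13.0000
clock 2: start=1, rate=1.1, needs 12-1 = 11; ticks = ceil(11/1.1) = ceil(10.0000) = 10; reading at tick 10 = 1 + 1.1*10 = 12.0000
Minimum tick count = 6; winners = [0]; smallest index = 0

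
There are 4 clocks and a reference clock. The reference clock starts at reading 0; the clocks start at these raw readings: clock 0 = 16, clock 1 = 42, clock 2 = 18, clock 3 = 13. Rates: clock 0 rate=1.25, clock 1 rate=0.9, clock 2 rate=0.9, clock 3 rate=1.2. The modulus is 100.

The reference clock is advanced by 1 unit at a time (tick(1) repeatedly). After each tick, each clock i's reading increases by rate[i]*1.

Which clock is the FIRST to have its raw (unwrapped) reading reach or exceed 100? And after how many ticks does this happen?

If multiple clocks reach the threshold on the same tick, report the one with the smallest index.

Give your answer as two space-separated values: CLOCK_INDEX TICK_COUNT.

Answer: 1 65

Derivation:
clock 0: start=16, rate=1.25, needs 100-16 = 84; ticks = ceil(84/1.25) = ceil(67.2000) = 68; reading at tick 68 = 16 + 1.25*68 = 101.0000
clock 1: start=42, rate=0.9, needs 100-42 = 58; ticks = ceil(58/0.9) = ceil(64.4444) = 65; reading at tick 65 = 42 + 0.9*65 = 100.5000
clock 2: start=18, rate=0.9, needs 100-18 = 82; ticks = ceil(82/0.9) = ceil(91.1111) = 92; reading at tick 92 = 18 + 0.9*92 = 100.8000
clock 3: start=13, rate=1.2, needs 100-13 = 87; ticks = ceil(87/1.2) = ceil(72.5000) = 73; reading at tick 73 = 13 + 1.2*73 = 100.6000
Minimum tick count = 65; winners = [1]; smallest index = 1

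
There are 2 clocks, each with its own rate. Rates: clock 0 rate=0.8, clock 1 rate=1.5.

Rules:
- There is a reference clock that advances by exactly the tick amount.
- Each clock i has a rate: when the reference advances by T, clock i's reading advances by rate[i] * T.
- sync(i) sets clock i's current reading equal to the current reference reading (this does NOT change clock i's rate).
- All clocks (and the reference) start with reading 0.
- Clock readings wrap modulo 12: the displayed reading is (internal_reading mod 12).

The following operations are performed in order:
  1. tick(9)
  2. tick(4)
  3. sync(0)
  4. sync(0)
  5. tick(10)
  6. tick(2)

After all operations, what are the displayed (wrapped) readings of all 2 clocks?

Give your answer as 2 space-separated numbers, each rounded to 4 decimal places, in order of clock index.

Answer: 10.6000 1.5000

Derivation:
After op 1 tick(9): ref=9.0000 raw=[7.2000 13.5000]
After op 2 tick(4): ref=13.0000 raw=[10.4000 19.5000]
After op 3 sync(0): ref=13.0000 raw=[13.0000 19.5000]
After op 4 sync(0): ref=13.0000 raw=[13.0000 19.5000]
After op 5 tick(10): ref=23.0000 raw=[21.0000 34.5000]
After op 6 tick(2): ref=25.0000 raw=[22.6000 37.5000]
Wrap final raw readings (mod 12): 22.6000 mod 12 = 10.6000; 37.5000 mod 12 = 1.5000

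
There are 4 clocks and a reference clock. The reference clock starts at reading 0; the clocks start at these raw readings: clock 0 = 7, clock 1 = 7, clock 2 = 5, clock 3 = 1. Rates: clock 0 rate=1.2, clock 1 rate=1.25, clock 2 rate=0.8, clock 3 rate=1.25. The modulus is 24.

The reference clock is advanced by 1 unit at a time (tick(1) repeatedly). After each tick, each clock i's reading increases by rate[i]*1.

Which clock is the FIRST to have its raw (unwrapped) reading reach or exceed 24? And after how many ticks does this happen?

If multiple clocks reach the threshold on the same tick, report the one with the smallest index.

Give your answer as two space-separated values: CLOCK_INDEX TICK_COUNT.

Answer: 1 14

Derivation:
clock 0: start=7, rate=1.2, needs 24-7 = 17; ticks = ceil(17/1.2) = ceil(14.1667) = 15; reading at tick 15 = 7 + 1.2*15 = 25.0000
clock 1: start=7, rate=1.25, needs 24-7 = 17; ticks = ceil(17/1.25) = ceil(13.6000) = 14; reading at tick 14 = 7 + 1.25*14 = 24.5000
clock 2: start=5, rate=0.8, needs 24-5 = 19; ticks = ceil(19/0.8) = ceil(23.7500) = 24; reading at tick 24 = 5 + 0.8*24 = 24.2000
clock 3: start=1, rate=1.25, needs 24-1 = 23; ticks = ceil(23/1.25) = ceil(18.4000) = 19; reading at tick 19 = 1 + 1.25*19 = 24.7500
Minimum tick count = 14; winners = [1]; smallest index = 1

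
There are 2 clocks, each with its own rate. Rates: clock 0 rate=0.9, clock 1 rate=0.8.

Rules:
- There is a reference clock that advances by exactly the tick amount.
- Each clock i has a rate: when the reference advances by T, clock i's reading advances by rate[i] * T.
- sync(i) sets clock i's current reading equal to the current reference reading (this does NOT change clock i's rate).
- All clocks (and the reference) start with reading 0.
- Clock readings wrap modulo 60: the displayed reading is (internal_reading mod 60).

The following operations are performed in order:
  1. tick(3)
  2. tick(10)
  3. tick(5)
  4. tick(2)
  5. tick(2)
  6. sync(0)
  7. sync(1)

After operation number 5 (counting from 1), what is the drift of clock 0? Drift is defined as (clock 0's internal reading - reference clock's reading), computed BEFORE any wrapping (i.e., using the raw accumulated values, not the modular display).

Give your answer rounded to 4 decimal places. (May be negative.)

Answer: -2.2000

Derivation:
After op 1 tick(3): ref=3.0000 raw=[2.7000 2.4000]
After op 2 tick(10): ref=13.0000 raw=[11.7000 10.4000]
After op 3 tick(5): ref=18.0000 raw=[16.2000 14.4000]
After op 4 tick(2): ref=20.0000 raw=[18.0000 16.0000]
After op 5 tick(2): ref=22.0000 raw=[19.8000 17.6000]
Drift of clock 0 after op 5: 19.8000 - 22.0000 = -2.2000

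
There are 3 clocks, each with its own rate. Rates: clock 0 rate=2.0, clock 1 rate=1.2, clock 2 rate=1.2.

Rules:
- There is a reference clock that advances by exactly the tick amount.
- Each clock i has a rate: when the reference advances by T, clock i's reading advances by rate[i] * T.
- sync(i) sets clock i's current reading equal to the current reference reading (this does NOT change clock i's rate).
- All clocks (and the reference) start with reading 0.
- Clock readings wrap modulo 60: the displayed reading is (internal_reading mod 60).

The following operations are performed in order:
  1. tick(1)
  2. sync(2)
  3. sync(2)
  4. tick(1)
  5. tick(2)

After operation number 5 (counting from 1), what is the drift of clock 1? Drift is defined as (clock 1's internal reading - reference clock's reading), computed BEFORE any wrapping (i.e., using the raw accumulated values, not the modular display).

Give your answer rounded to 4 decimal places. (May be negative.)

After op 1 tick(1): ref=1.0000 raw=[2.0000 1.2000 1.2000]
After op 2 sync(2): ref=1.0000 raw=[2.0000 1.2000 1.0000]
After op 3 sync(2): ref=1.0000 raw=[2.0000 1.2000 1.0000]
After op 4 tick(1): ref=2.0000 raw=[4.0000 2.4000 2.2000]
After op 5 tick(2): ref=4.0000 raw=[8.0000 4.8000 4.6000]
Drift of clock 1 after op 5: 4.8000 - 4.0000 = 0.8000

Answer: 0.8000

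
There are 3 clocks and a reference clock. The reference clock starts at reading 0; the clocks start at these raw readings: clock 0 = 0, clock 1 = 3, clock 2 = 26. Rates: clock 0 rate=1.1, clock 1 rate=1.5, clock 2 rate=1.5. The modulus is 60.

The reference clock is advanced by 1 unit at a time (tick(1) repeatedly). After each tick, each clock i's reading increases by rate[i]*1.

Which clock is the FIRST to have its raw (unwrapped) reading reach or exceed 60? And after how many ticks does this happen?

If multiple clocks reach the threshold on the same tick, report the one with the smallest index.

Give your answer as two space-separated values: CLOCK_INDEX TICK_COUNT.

clock 0: start=0, rate=1.1, needs 60-0 = 60; ticks = ceil(60/1.1) = ceil(54.5455) = 55; reading at tick 55 = 0 + 1.1*55 = 60.5000
clock 1: start=3, rate=1.5, needs 60-3 = 57; ticks = ceil(57/1.5) = ceil(38.0000) = 38; reading at tick 38 = 3 + 1.5*38 = 60.0000
clock 2: start=26, rate=1.5, needs 60-26 = 34; ticks = ceil(34/1.5) = ceil(22.6667) = 23; reading at tick 23 = 26 + 1.5*23 = 60.5000
Minimum tick count = 23; winners = [2]; smallest index = 2

Answer: 2 23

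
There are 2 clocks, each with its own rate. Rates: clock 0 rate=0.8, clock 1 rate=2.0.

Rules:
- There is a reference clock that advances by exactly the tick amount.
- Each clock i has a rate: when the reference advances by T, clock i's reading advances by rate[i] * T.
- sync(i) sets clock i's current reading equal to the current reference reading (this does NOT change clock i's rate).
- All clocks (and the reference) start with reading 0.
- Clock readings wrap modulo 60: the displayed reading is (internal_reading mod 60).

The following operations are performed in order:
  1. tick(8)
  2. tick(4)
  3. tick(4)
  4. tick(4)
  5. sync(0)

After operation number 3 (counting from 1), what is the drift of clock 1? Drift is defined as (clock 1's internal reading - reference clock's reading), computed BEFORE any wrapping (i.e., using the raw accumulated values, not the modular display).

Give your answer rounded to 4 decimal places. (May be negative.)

Answer: 16.0000

Derivation:
After op 1 tick(8): ref=8.0000 raw=[6.4000 16.0000]
After op 2 tick(4): ref=12.0000 raw=[9.6000 24.0000]
After op 3 tick(4): ref=16.0000 raw=[12.8000 32.0000]
Drift of clock 1 after op 3: 32.0000 - 16.0000 = 16.0000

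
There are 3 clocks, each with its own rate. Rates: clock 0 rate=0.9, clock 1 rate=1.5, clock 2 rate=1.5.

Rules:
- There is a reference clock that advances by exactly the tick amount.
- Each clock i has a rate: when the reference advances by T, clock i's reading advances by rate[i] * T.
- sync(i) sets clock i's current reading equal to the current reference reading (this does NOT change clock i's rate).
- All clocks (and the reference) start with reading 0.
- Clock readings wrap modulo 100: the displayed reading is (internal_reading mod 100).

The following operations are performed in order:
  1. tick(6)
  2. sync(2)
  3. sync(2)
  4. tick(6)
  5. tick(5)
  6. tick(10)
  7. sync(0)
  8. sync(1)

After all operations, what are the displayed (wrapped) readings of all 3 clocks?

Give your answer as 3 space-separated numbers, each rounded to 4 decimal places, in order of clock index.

Answer: 27.0000 27.0000 37.5000

Derivation:
After op 1 tick(6): ref=6.0000 raw=[5.4000 9.0000 9.0000]
After op 2 sync(2): ref=6.0000 raw=[5.4000 9.0000 6.0000]
After op 3 sync(2): ref=6.0000 raw=[5.4000 9.0000 6.0000]
After op 4 tick(6): ref=12.0000 raw=[10.8000 18.0000 15.0000]
After op 5 tick(5): ref=17.0000 raw=[15.3000 25.5000 22.5000]
After op 6 tick(10): ref=27.0000 raw=[24.3000 40.5000 37.5000]
After op 7 sync(0): ref=27.0000 raw=[27.0000 40.5000 37.5000]
After op 8 sync(1): ref=27.0000 raw=[27.0000 27.0000 37.5000]
Wrap final raw readings (mod 100): 27.0000 mod 100 = 27.0000; 27.0000 mod 100 = 27.0000; 37.5000 mod 100 = 37.5000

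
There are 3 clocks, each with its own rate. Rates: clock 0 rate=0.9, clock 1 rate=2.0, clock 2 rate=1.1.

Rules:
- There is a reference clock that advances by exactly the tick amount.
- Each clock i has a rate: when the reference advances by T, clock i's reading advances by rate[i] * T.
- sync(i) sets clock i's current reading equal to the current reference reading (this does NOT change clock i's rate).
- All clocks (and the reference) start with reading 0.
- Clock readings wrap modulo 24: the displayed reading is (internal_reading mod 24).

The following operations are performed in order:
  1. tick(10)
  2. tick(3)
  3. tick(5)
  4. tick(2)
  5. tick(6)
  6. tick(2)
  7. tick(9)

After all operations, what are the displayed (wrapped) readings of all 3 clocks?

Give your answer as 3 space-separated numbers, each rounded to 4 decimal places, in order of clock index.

Answer: 9.3000 2.0000 16.7000

Derivation:
After op 1 tick(10): ref=10.0000 raw=[9.0000 20.0000 11.0000]
After op 2 tick(3): ref=13.0000 raw=[11.7000 26.0000 14.3000]
After op 3 tick(5): ref=18.0000 raw=[16.2000 36.0000 19.8000]
After op 4 tick(2): ref=20.0000 raw=[18.0000 40.0000 22.0000]
After op 5 tick(6): ref=26.0000 raw=[23.4000 52.0000 28.6000]
After op 6 tick(2): ref=28.0000 raw=[25.2000 56.0000 30.8000]
After op 7 tick(9): ref=37.0000 raw=[33.3000 74.0000 40.7000]
Wrap final raw readings (mod 24): 33.3000 mod 24 = 9.3000; 74.0000 mod 24 = 2.0000; 40.7000 mod 24 = 16.7000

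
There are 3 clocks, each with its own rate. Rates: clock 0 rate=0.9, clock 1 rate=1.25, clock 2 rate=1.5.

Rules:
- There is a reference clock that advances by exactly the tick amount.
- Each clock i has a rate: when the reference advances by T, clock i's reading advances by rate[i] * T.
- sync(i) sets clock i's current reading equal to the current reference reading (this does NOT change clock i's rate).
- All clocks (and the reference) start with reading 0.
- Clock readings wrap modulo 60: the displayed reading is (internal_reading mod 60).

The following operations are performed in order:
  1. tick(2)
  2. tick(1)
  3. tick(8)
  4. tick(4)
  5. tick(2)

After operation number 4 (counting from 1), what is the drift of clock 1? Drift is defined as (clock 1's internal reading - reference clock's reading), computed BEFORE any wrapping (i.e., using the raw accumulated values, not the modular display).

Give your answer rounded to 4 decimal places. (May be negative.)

Answer: 3.7500

Derivation:
After op 1 tick(2): ref=2.0000 raw=[1.8000 2.5000 3.0000]
After op 2 tick(1): ref=3.0000 raw=[2.7000 3.7500 4.5000]
After op 3 tick(8): ref=11.0000 raw=[9.9000 13.7500 16.5000]
After op 4 tick(4): ref=15.0000 raw=[13.5000 18.7500 22.5000]
Drift of clock 1 after op 4: 18.7500 - 15.0000 = 3.7500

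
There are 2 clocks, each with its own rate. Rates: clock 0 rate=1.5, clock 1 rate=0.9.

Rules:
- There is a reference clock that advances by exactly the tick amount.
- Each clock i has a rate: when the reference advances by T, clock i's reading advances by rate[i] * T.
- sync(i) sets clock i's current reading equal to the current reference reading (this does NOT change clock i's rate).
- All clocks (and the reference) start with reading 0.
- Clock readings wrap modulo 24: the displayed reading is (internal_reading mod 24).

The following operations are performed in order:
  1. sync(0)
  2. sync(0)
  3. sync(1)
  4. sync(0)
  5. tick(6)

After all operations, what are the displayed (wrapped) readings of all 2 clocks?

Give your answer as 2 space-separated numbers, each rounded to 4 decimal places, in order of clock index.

Answer: 9.0000 5.4000

Derivation:
After op 1 sync(0): ref=0.0000 raw=[0.0000 0.0000]
After op 2 sync(0): ref=0.0000 raw=[0.0000 0.0000]
After op 3 sync(1): ref=0.0000 raw=[0.0000 0.0000]
After op 4 sync(0): ref=0.0000 raw=[0.0000 0.0000]
After op 5 tick(6): ref=6.0000 raw=[9.0000 5.4000]
Wrap final raw readings (mod 24): 9.0000 mod 24 = 9.0000; 5.4000 mod 24 = 5.4000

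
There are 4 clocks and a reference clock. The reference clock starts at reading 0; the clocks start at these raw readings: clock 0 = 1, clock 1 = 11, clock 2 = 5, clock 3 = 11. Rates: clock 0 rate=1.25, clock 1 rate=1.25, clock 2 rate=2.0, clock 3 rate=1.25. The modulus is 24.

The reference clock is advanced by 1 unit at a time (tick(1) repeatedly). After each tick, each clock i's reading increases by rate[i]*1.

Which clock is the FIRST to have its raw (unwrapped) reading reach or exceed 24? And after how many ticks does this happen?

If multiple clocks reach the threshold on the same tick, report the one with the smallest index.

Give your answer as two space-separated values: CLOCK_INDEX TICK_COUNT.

clock 0: start=1, rate=1.25, needs 24-1 = 23; ticks = ceil(23/1.25) = ceil(18.4000) = 19; reading at tick 19 = 1 + 1.25*19 = 24.7500
clock 1: start=11, rate=1.25, needs 24-11 = 13; ticks = ceil(13/1.25) = ceil(10.4000) = 11; reading at tick 11 = 11 + 1.25*11 = 24.7500
clock 2: start=5, rate=2.0, needs 24-5 = 19; ticks = ceil(19/2.0) = ceil(9.5000) = 10; reading at tick 10 = 5 + 2.0*10 = 25.0000
clock 3: start=11, rate=1.25, needs 24-11 = 13; ticks = ceil(13/1.25) = ceil(10.4000) = 11; reading at tick 11 = 11 + 1.25*11 = 24.7500
Minimum tick count = 10; winners = [2]; smallest index = 2

Answer: 2 10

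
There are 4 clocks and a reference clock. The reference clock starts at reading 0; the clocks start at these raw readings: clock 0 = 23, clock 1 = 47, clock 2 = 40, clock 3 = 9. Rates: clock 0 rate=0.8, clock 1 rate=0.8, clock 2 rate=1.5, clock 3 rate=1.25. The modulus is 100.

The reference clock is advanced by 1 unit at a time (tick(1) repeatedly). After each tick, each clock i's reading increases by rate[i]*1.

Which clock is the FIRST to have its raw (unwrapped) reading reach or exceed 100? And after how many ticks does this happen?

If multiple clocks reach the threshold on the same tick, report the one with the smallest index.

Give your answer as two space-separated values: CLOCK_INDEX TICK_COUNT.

clock 0: start=23, rate=0.8, needs 100-23 = 77; ticks = ceil(77/0.8) = ceil(96.2500) = 97; reading at tick 97 = 23 + 0.8*97 = 100.6000
clock 1: start=47, rate=0.8, needs 100-47 = 53; ticks = ceil(53/0.8) = ceil(66.2500) = 67; reading at tick 67 = 47 + 0.8*67 = 100.6000
clock 2: start=40, rate=1.5, needs 100-40 = 60; ticks = ceil(60/1.5) = ceil(40.0000) = 40; reading at tick 40 = 40 + 1.5*40 = 100.0000
clock 3: start=9, rate=1.25, needs 100-9 = 91; ticks = ceil(91/1.25) = ceil(72.8000) = 73; reading at tick 73 = 9 + 1.25*73 = 100.2500
Minimum tick count = 40; winners = [2]; smallest index = 2

Answer: 2 40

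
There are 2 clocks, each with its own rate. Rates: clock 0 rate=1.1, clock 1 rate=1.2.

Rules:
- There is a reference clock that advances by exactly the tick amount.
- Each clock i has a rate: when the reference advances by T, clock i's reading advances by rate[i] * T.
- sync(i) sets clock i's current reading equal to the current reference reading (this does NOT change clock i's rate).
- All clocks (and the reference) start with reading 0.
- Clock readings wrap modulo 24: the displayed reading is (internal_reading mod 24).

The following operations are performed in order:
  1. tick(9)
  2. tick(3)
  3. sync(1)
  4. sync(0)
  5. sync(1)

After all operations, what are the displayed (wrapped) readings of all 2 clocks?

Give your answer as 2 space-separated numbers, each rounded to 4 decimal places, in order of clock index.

After op 1 tick(9): ref=9.0000 raw=[9.9000 10.8000]
After op 2 tick(3): ref=12.0000 raw=[13.2000 14.4000]
After op 3 sync(1): ref=12.0000 raw=[13.2000 12.0000]
After op 4 sync(0): ref=12.0000 raw=[12.0000 12.0000]
After op 5 sync(1): ref=12.0000 raw=[12.0000 12.0000]
Wrap final raw readings (mod 24): 12.0000 mod 24 = 12.0000; 12.0000 mod 24 = 12.0000

Answer: 12.0000 12.0000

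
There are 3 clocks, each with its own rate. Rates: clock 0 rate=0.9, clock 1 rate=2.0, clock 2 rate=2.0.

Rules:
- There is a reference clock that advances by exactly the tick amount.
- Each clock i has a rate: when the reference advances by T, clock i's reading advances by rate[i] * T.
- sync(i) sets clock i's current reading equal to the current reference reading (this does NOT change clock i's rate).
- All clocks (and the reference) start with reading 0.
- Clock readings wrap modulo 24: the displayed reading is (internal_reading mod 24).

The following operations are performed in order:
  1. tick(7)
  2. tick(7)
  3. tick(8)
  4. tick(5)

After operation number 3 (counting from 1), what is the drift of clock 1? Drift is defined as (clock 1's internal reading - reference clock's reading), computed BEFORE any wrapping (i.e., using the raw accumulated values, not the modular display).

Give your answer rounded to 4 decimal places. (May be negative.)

After op 1 tick(7): ref=7.0000 raw=[6.3000 14.0000 14.0000]
After op 2 tick(7): ref=14.0000 raw=[12.6000 28.0000 28.0000]
After op 3 tick(8): ref=22.0000 raw=[19.8000 44.0000 44.0000]
Drift of clock 1 after op 3: 44.0000 - 22.0000 = 22.0000

Answer: 22.0000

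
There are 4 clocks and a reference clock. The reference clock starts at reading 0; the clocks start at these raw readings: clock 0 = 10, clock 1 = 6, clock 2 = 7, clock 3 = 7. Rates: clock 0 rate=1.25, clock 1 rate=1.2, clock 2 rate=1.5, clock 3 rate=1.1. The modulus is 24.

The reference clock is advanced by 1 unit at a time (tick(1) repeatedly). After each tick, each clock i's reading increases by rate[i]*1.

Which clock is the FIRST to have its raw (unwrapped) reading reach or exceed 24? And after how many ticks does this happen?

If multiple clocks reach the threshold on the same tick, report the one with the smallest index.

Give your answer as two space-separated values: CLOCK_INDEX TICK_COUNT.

Answer: 0 12

Derivation:
clock 0: start=10, rate=1.25, needs 24-10 = 14; ticks = ceil(14/1.25) = ceil(11.2000) = 12; reading at tick 12 = 10 + 1.25*12 = 25.0000
clock 1: start=6, rate=1.2, needs 24-6 = 18; ticks = ceil(18/1.2) = ceil(15.0000) = 15; reading at tick 15 = 6 + 1.2*15 = 24.0000
clock 2: start=7, rate=1.5, needs 24-7 = 17; ticks = ceil(17/1.5) = ceil(11.3333) = 12; reading at tick 12 = 7 + 1.5*12 = 25.0000
clock 3: start=7, rate=1.1, needs 24-7 = 17; ticks = ceil(17/1.1) = ceil(15.4545) = 16; reading at tick 16 = 7 + 1.1*16 = 24.6000
Minimum tick count = 12; winners = [0, 2]; smallest index = 0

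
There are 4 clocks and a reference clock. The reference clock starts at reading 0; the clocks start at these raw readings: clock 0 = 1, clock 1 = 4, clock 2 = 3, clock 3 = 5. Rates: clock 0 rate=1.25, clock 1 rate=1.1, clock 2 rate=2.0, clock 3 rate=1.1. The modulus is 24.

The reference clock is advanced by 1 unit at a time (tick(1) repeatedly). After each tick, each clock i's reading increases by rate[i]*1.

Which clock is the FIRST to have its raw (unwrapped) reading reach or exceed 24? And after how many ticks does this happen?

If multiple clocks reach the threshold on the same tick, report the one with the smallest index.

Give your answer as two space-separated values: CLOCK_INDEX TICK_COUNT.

Answer: 2 11

Derivation:
clock 0: start=1, rate=1.25, needs 24-1 = 23; ticks = ceil(23/1.25) = ceil(18.4000) = 19; reading at tick 19 = 1 + 1.25*19 = 24.7500
clock 1: start=4, rate=1.1, needs 24-4 = 20; ticks = ceil(20/1.1) = ceil(18.1818) = 19; reading at tick 19 = 4 + 1.1*19 = 24.9000
clock 2: start=3, rate=2.0, needs 24-3 = 21; ticks = ceil(21/2.0) = ceil(10.5000) = 11; reading at tick 11 = 3 + 2.0*11 = 25.0000
clock 3: start=5, rate=1.1, needs 24-5 = 19; ticks = ceil(19/1.1) = ceil(17.2727) = 18; reading at tick 18 = 5 + 1.1*18 = 24.8000
Minimum tick count = 11; winners = [2]; smallest index = 2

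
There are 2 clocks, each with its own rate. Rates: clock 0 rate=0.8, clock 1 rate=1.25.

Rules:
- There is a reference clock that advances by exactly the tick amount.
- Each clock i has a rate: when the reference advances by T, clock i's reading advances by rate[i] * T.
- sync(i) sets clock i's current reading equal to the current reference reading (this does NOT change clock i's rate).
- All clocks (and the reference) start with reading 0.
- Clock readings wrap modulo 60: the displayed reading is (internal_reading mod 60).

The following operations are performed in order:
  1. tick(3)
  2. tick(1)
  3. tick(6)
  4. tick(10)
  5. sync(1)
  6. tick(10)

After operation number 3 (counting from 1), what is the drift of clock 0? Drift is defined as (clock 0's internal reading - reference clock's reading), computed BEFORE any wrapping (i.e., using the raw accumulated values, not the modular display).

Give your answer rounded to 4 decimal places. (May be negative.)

After op 1 tick(3): ref=3.0000 raw=[2.4000 3.7500]
After op 2 tick(1): ref=4.0000 raw=[3.2000 5.0000]
After op 3 tick(6): ref=10.0000 raw=[8.0000 12.5000]
Drift of clock 0 after op 3: 8.0000 - 10.0000 = -2.0000

Answer: -2.0000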